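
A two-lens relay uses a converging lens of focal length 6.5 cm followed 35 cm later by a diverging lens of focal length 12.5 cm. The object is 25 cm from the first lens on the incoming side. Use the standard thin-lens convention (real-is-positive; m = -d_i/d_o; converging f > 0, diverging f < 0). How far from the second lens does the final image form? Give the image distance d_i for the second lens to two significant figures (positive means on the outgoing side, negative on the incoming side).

Lens 1: 1/d_i1 = 1/f_1 - 1/d_o1 = 1/6.5 - 1/25 = 0.11385 cm^-1, so d_i1 = 8.784 cm.
Object distance for lens 2: d_o2 = 35 - 8.784 = 26.216 cm.
Lens 2: 1/d_i2 = 1/f_2 - 1/d_o2 = 1/(-12.5) - 1/(26.216) = -0.11814 cm^-1, so d_i2 = -8.464 cm.

-8.5 cm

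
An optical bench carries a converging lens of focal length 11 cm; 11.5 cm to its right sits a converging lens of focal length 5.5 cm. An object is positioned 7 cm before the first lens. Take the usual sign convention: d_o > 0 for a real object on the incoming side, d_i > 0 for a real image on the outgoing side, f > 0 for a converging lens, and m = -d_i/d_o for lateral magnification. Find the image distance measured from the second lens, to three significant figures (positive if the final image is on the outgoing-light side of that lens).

6.70 cm

Lens 1: 1/d_i1 = 1/f_1 - 1/d_o1 = 1/11 - 1/7 = -0.05195 cm^-1, so d_i1 = -19.250 cm.
The intermediate image is virtual, 19.250 cm to the left of lens 1, so d_o2 = L - d_i1 = 11.5 - (-19.250) = 30.750 cm.
Lens 2: 1/d_i2 = 1/f_2 - 1/d_o2 = 1/5.5 - 1/(30.750) = 0.14930 cm^-1, so d_i2 = 6.698 cm.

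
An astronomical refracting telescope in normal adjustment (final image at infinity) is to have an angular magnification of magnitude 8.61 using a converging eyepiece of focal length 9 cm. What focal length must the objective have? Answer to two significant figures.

|M| = f_obj/|f_eye|, so f_obj = |M| x |f_eye| = 8.61 x 9 = 77.490 cm.

77 cm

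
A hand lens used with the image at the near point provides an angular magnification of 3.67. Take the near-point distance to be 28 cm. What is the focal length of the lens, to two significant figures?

10 cm

For the image at the near point, M = 1 + D/f.
f = D/(M - 1) = 28/(3.67 - 1) = 10.487 cm.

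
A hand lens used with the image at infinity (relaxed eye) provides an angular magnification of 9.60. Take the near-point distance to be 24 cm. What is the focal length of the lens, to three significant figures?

For the image at infinity, M = D/f.
f = D/M = 24/9.6 = 2.500 cm.

2.50 cm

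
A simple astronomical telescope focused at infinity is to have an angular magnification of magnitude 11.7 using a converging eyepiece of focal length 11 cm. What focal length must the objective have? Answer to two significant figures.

|M| = f_obj/|f_eye|, so f_obj = |M| x |f_eye| = 11.7 x 11 = 128.700 cm.

130 cm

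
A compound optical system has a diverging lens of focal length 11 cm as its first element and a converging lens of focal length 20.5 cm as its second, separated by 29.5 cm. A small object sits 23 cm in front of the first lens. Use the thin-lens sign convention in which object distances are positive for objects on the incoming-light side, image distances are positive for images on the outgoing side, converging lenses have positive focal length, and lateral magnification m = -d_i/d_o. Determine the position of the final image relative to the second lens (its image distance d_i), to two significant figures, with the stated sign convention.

First lens: d_i1 = 1/(1/(-11) - 1/23) = -7.441 cm.
The intermediate image is virtual, 7.441 cm to the left of lens 1, so d_o2 = L - d_i1 = 29.5 - (-7.441) = 36.941 cm.
Second lens: d_i2 = 1/(1/20.5 - 1/(36.941)) = 46.061 cm.

46 cm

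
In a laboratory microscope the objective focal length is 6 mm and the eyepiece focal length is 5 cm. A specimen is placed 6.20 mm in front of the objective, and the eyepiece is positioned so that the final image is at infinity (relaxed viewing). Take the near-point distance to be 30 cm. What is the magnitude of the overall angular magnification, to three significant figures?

180

Convert to cm: f_obj = 6 mm = 0.6 cm; d_o = 6.20 mm = 0.62 cm.
Objective: 1/d_i = 1/f_obj - 1/d_o = 1/0.6 - 1/0.62 = 0.05376 cm^-1, so d_i = 18.600 cm.
m_obj = -d_i/d_o = -18.600/0.62 = -30.000.
Eyepiece angular magnification (image at infinity): M_eye = D/f_e = 30/5 = 6.000.
Overall M = m_obj x M_eye = (-30.000)(6.000) = -180.00.
|M| = 180.00.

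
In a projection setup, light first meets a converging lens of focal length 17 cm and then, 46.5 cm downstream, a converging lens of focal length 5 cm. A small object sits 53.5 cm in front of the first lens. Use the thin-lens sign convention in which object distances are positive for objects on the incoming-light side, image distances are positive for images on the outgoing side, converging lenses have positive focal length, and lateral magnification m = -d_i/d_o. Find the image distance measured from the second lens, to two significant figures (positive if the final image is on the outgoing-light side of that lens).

6.5 cm

Lens 1: 1/d_i1 = 1/f_1 - 1/d_o1 = 1/17 - 1/53.5 = 0.04013 cm^-1, so d_i1 = 24.918 cm.
Object distance for lens 2: d_o2 = 46.5 - 24.918 = 21.582 cm.
Lens 2: 1/d_i2 = 1/f_2 - 1/d_o2 = 1/5 - 1/(21.582) = 0.15367 cm^-1, so d_i2 = 6.508 cm.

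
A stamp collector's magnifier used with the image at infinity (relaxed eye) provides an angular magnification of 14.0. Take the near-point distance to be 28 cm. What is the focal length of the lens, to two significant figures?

For the image at infinity, M = D/f.
f = D/M = 28/14.0 = 2.000 cm.

2.0 cm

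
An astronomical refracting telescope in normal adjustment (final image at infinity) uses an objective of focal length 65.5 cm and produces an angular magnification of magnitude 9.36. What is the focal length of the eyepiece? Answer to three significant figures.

|M| = f_obj/f_eye, so f_eye = f_obj/|M| = 65.5/9.36 = 6.998 cm.

7.00 cm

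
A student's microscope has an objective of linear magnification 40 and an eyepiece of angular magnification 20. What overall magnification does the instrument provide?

800

The overall magnification of a compound microscope is the product of the objective and eyepiece magnifications:
M = M_obj x M_eye = 40 x 20 = 800.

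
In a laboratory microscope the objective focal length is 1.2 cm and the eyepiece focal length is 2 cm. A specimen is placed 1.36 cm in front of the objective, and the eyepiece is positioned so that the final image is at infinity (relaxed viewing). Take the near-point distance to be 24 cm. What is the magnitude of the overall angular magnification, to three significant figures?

90.0

Objective: 1/d_i = 1/f_obj - 1/d_o = 1/1.2 - 1/1.36 = 0.09804 cm^-1, so d_i = 10.200 cm.
m_obj = -d_i/d_o = -10.200/1.36 = -7.500.
Eyepiece angular magnification (image at infinity): M_eye = D/f_e = 24/2 = 12.000.
Overall M = m_obj x M_eye = (-7.500)(12.000) = -90.00.
|M| = 90.00.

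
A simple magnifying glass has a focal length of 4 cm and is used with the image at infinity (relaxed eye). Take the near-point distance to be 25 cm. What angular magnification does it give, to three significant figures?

6.25

M = D/f = 25/4 = 6.250.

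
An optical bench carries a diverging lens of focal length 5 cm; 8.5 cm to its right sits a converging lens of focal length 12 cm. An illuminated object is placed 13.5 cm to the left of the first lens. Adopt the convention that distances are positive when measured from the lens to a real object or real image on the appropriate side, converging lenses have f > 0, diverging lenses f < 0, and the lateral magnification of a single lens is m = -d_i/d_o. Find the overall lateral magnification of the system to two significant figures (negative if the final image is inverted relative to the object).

Lens 1: 1/d_i1 = 1/f_1 - 1/d_o1 = 1/(-5) - 1/13.5 = -0.27407 cm^-1, so d_i1 = -3.649 cm.
m_1 = -(-3.649)/13.5 = 0.2703.
The intermediate image is virtual, 3.649 cm to the left of lens 1, so d_o2 = L - d_i1 = 8.5 - (-3.649) = 12.149 cm.
Lens 2: 1/d_i2 = 1/f_2 - 1/d_o2 = 1/12 - 1/(12.149) = 0.00102 cm^-1, so d_i2 = 980.727 cm.
m_2 = -(980.727)/(12.149) = -80.7273.
The system's lateral magnification is m_1 m_2 = (0.2703)(-80.7273) = -21.8182.

-22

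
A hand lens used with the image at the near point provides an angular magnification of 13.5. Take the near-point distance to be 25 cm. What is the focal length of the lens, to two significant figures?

For the image at the near point, M = 1 + D/f.
f = D/(M - 1) = 25/(13.5 - 1) = 2.000 cm.

2.0 cm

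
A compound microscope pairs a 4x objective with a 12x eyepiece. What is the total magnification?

48

The overall magnification of a compound microscope is the product of the objective and eyepiece magnifications:
M = M_obj x M_eye = 4 x 12 = 48.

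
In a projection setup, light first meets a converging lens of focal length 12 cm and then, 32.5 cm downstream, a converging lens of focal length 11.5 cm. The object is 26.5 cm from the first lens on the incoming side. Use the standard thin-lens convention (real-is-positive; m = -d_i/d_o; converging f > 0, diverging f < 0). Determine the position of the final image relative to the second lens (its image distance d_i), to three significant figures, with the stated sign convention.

First lens: d_i1 = 1/(1/12 - 1/26.5) = 21.931 cm.
Object distance for lens 2: d_o2 = 32.5 - 21.931 = 10.569 cm.
Second lens: d_i2 = 1/(1/11.5 - 1/(10.569)) = -130.546 cm.

-131 cm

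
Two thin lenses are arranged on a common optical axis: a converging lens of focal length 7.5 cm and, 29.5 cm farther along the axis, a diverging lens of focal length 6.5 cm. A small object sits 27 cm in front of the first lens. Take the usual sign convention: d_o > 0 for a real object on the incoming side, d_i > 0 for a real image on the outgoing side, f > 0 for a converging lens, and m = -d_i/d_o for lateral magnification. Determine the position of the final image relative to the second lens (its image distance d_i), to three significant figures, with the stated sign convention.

First lens: d_i1 = 1/(1/7.5 - 1/27) = 10.385 cm.
That image sits 19.115 cm in front of the second lens, so d_o2 = 19.115 cm.
Second lens: d_i2 = 1/(1/(-6.5) - 1/(19.115)) = -4.851 cm.

-4.85 cm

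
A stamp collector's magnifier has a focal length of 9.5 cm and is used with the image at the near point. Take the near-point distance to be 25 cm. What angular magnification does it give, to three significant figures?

3.63

M = 1 + D/f = 1 + 25/9.5 = 3.632.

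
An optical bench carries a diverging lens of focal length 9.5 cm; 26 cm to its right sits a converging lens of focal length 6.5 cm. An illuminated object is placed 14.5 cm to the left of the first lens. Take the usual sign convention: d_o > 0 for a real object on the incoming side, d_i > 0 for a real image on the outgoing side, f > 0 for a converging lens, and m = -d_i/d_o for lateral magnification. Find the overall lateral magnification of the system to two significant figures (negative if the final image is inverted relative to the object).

First lens: d_i1 = 1/(1/(-9.5) - 1/14.5) = -5.740 cm.
m_1 = -(-5.740)/14.5 = 0.3958.
With d_i1 < 0 the first image is virtual and lies on the object side; the object distance for lens 2 is d_o2 = 26 - (-5.740) = 31.740 cm.
Second lens: d_i2 = 1/(1/6.5 - 1/(31.740)) = 8.174 cm.
m_2 = -(8.174)/(31.740) = -0.2575.
The system's lateral magnification is m_1 m_2 = (0.3958)(-0.2575) = -0.1019.

-0.10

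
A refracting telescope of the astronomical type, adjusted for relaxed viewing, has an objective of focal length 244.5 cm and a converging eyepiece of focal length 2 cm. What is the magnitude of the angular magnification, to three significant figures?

122

|M| = f_obj/|f_eye| = 244.5/2 = 122.250.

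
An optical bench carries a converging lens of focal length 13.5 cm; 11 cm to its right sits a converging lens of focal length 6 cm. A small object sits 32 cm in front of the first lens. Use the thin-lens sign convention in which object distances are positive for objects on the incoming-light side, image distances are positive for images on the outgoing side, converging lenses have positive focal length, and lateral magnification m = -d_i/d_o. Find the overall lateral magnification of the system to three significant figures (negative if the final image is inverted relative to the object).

Applying the thin-lens equation to the first lens, 1/13.5 = 1/32 + 1/d_i1, which gives d_i1 = 23.351 cm.
Its lateral magnification is m_1 = -d_i1/d_o1 = -(23.351)/32 = -0.7297.
This image would form 23.351 cm past lens 1, i.e. 12.351 cm beyond lens 2, so it is a virtual object for lens 2: d_o2 = 11 - 23.351 = -12.351 cm.
Applying the thin-lens equation again with f_2 = 6 cm and d_o2 = -12.351 cm gives d_i2 = 4.038 cm.
m_2 = -(4.038)/(-12.351) = 0.3270.
Overall magnification: m = m_1 m_2 = -0.2386.

-0.239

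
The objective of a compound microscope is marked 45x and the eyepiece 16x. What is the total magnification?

720

The overall magnification of a compound microscope is the product of the objective and eyepiece magnifications:
M = M_obj x M_eye = 45 x 16 = 720.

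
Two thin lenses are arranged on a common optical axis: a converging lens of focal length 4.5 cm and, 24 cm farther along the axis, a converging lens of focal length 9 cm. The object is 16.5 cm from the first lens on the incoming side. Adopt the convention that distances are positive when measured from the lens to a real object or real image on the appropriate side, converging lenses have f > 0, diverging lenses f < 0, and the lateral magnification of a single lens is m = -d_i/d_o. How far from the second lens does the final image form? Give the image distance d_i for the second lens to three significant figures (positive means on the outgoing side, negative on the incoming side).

Applying the thin-lens equation to the first lens, 1/4.5 = 1/16.5 + 1/d_i1, which gives d_i1 = 6.188 cm.
That image sits 17.812 cm in front of the second lens, so d_o2 = 17.812 cm.
Applying the thin-lens equation again with f_2 = 9 cm and d_o2 = 17.812 cm gives d_i2 = 18.191 cm.

18.2 cm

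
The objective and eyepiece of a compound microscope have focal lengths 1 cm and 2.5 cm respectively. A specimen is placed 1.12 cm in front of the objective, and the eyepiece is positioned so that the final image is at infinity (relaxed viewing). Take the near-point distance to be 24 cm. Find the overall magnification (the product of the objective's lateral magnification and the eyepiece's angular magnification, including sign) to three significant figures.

-80.0

Objective: 1/d_i = 1/f_obj - 1/d_o = 1/1 - 1/1.12 = 0.10714 cm^-1, so d_i = 9.333 cm.
m_obj = -d_i/d_o = -9.333/1.12 = -8.333.
Eyepiece angular magnification (image at infinity): M_eye = D/f_e = 24/2.5 = 9.600.
Overall M = m_obj x M_eye = (-8.333)(9.600) = -80.00.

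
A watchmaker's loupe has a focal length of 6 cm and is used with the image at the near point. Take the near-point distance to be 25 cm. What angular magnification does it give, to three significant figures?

5.17

M = 1 + D/f = 1 + 25/6 = 5.167.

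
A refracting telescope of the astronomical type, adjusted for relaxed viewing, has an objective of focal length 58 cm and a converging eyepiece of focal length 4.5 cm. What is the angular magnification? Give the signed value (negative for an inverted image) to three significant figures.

M = -f_obj/f_eye = -58/(4.5) = -12.889.

-12.9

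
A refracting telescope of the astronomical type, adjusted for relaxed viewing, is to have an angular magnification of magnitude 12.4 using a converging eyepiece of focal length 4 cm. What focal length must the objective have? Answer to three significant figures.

|M| = f_obj/|f_eye|, so f_obj = |M| x |f_eye| = 12.4 x 4 = 49.600 cm.

49.6 cm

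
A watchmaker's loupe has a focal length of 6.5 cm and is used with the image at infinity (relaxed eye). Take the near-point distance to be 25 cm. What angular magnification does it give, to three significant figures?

M = D/f = 25/6.5 = 3.846.

3.85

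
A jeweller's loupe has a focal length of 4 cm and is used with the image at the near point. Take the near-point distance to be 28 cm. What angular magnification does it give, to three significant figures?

8.00

M = 1 + D/f = 1 + 28/4 = 8.000.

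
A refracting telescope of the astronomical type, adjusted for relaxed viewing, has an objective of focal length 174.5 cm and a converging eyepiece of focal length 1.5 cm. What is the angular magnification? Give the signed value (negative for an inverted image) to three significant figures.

M = -f_obj/f_eye = -174.5/(1.5) = -116.333.

-116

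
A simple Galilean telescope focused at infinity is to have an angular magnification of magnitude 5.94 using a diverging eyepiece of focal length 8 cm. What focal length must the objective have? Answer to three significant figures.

|M| = f_obj/|f_eye|, so f_obj = |M| x |f_eye| = 5.94 x 8 = 47.520 cm.

47.5 cm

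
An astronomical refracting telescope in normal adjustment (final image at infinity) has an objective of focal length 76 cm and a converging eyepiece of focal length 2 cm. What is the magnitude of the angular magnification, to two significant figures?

38

|M| = f_obj/|f_eye| = 76/2 = 38.000.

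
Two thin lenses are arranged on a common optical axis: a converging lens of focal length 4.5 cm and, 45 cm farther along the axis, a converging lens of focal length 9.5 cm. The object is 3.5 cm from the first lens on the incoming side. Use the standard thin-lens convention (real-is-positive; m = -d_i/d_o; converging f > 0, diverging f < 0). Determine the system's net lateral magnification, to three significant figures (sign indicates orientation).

Applying the thin-lens equation to the first lens, 1/4.5 = 1/3.5 + 1/d_i1, which gives d_i1 = -15.750 cm.
Its lateral magnification is m_1 = -d_i1/d_o1 = -(-15.750)/3.5 = 4.5000.
With d_i1 < 0 the first image is virtual and lies on the object side; the object distance for lens 2 is d_o2 = 45 - (-15.750) = 60.750 cm.
Applying the thin-lens equation again with f_2 = 9.5 cm and d_o2 = 60.750 cm gives d_i2 = 11.261 cm.
m_2 = -(11.261)/(60.750) = -0.1854.
Overall magnification: m = m_1 m_2 = -0.8341.

-0.834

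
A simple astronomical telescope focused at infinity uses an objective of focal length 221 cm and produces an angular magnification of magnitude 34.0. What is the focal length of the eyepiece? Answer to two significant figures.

6.5 cm

|M| = f_obj/f_eye, so f_eye = f_obj/|M| = 221/34.0 = 6.500 cm.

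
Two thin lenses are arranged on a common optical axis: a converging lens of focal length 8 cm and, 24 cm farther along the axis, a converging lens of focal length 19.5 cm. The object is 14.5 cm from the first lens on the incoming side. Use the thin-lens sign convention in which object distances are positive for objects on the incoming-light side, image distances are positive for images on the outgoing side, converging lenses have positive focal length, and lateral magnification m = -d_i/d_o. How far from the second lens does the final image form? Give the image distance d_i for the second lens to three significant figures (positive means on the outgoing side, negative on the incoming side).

Applying the thin-lens equation to the first lens, 1/8 = 1/14.5 + 1/d_i1, which gives d_i1 = 17.846 cm.
The intermediate image is 17.846 cm to the right of lens 1, so d_o2 = L - d_i1 = 24 - 17.846 = 6.154 cm.
Applying the thin-lens equation again with f_2 = 19.5 cm and d_o2 = 6.154 cm gives d_i2 = -8.991 cm.

-8.99 cm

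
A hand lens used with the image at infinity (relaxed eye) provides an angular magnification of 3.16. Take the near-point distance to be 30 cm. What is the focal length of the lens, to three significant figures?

For the image at infinity, M = D/f.
f = D/M = 30/3.16 = 9.494 cm.

9.49 cm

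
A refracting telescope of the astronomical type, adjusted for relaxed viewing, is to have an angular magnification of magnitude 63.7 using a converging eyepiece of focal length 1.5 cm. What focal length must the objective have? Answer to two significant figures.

96 cm

|M| = f_obj/|f_eye|, so f_obj = |M| x |f_eye| = 63.7 x 1.5 = 95.550 cm.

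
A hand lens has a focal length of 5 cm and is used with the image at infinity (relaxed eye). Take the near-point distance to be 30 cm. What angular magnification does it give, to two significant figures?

6.0

M = D/f = 30/5 = 6.000.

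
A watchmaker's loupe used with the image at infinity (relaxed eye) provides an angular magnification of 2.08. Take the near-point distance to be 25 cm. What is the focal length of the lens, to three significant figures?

12.0 cm

For the image at infinity, M = D/f.
f = D/M = 25/2.08 = 12.019 cm.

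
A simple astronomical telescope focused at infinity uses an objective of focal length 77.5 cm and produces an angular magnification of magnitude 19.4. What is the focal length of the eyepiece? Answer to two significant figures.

4.0 cm

|M| = f_obj/f_eye, so f_eye = f_obj/|M| = 77.5/19.4 = 3.995 cm.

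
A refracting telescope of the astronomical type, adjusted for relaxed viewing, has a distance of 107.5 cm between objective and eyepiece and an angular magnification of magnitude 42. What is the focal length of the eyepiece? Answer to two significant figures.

2.5 cm

In normal adjustment the tube length equals f_obj + f_eye and |M| = f_obj/f_eye.
So f_obj = 42 f_eye and 42 f_eye + f_eye = 107.5 cm, giving f_eye = 107.5/43 = 2.500 cm and f_obj = 105.000 cm.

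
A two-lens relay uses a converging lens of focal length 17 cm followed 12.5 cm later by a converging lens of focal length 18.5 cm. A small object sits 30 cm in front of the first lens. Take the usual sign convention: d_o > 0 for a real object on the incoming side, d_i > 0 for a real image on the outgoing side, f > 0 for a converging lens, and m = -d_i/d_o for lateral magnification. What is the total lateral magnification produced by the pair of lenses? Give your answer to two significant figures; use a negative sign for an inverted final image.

-0.53

Lens 1: 1/d_i1 = 1/f_1 - 1/d_o1 = 1/17 - 1/30 = 0.02549 cm^-1, so d_i1 = 39.231 cm.
m_1 = -(39.231)/30 = -1.3077.
Since 39.231 cm > 12.5 cm, the first image lies past the second lens and serves as a virtual object: d_o2 = L - d_i1 = -26.731 cm.
Lens 2: 1/d_i2 = 1/f_2 - 1/d_o2 = 1/18.5 - 1/(-26.731) = 0.09146 cm^-1, so d_i2 = 10.933 cm.
m_2 = -(10.933)/(-26.731) = 0.4090.
Overall magnification: m = m_1 m_2 = -0.5349.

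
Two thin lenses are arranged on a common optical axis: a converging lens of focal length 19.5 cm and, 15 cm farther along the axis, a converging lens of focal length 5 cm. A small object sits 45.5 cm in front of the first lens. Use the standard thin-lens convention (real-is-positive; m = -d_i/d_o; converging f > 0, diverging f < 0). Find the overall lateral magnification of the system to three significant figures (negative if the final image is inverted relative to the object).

-0.155

Lens 1: 1/d_i1 = 1/f_1 - 1/d_o1 = 1/19.5 - 1/45.5 = 0.02930 cm^-1, so d_i1 = 34.125 cm.
m_1 = -(34.125)/45.5 = -0.7500.
Since 34.125 cm > 15 cm, the first image lies past the second lens and serves as a virtual object: d_o2 = L - d_i1 = -19.125 cm.
Lens 2: 1/d_i2 = 1/f_2 - 1/d_o2 = 1/5 - 1/(-19.125) = 0.25229 cm^-1, so d_i2 = 3.964 cm.
m_2 = -(3.964)/(-19.125) = 0.2073.
The system's lateral magnification is m_1 m_2 = (-0.7500)(0.2073) = -0.1554.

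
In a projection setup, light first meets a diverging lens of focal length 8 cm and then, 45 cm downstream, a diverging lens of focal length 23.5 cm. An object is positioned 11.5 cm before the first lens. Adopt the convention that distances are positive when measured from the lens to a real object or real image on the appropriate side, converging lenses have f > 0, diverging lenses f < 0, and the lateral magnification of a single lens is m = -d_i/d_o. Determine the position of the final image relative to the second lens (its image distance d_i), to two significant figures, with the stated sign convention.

-16 cm

Applying the thin-lens equation to the first lens, 1/(-8) = 1/11.5 + 1/d_i1, which gives d_i1 = -4.718 cm.
With d_i1 < 0 the first image is virtual and lies on the object side; the object distance for lens 2 is d_o2 = 45 - (-4.718) = 49.718 cm.
Applying the thin-lens equation again with f_2 = -23.5 cm and d_o2 = 49.718 cm gives d_i2 = -15.957 cm.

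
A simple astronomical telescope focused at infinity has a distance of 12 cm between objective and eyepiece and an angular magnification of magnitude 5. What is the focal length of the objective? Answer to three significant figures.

10.0 cm

In normal adjustment the tube length equals f_obj + f_eye and |M| = f_obj/f_eye.
So f_obj = 5 f_eye and 5 f_eye + f_eye = 12 cm, giving f_eye = 12/6 = 2.000 cm and f_obj = 10.000 cm.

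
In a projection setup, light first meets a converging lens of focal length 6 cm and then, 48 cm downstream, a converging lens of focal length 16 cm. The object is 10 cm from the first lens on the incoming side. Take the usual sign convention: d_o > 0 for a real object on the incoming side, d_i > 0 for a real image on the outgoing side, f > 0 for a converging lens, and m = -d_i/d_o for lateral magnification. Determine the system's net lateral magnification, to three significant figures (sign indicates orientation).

Lens 1: 1/d_i1 = 1/f_1 - 1/d_o1 = 1/6 - 1/10 = 0.06667 cm^-1, so d_i1 = 15.000 cm.
m_1 = -(15.000)/10 = -1.5000.
The intermediate image is 15.000 cm to the right of lens 1, so d_o2 = L - d_i1 = 48 - 15.000 = 33.000 cm.
Lens 2: 1/d_i2 = 1/f_2 - 1/d_o2 = 1/16 - 1/(33.000) = 0.03220 cm^-1, so d_i2 = 31.059 cm.
m_2 = -(31.059)/(33.000) = -0.9412.
The system's lateral magnification is m_1 m_2 = (-1.5000)(-0.9412) = 1.4118.

1.41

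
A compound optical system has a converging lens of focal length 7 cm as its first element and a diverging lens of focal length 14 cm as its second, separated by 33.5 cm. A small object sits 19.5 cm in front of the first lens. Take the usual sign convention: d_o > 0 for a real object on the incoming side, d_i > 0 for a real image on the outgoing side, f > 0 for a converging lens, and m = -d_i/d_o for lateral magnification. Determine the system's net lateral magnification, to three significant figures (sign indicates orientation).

Applying the thin-lens equation to the first lens, 1/7 = 1/19.5 + 1/d_i1, which gives d_i1 = 10.920 cm.
Its lateral magnification is m_1 = -d_i1/d_o1 = -(10.920)/19.5 = -0.5600.
The intermediate image is 10.920 cm to the right of lens 1, so d_o2 = L - d_i1 = 33.5 - 10.920 = 22.580 cm.
Applying the thin-lens equation again with f_2 = -14 cm and d_o2 = 22.580 cm gives d_i2 = -8.642 cm.
m_2 = -(-8.642)/(22.580) = 0.3827.
Total m = m_1 x m_2 = (-0.5600)(0.3827) = -0.2143.

-0.214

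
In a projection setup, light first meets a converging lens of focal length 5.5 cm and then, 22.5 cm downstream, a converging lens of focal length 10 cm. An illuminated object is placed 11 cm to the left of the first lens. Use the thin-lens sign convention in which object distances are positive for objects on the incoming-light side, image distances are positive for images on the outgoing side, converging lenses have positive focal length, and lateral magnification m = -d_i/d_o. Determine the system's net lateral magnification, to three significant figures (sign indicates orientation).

6.67

Lens 1: 1/d_i1 = 1/f_1 - 1/d_o1 = 1/5.5 - 1/11 = 0.09091 cm^-1, so d_i1 = 11.000 cm.
m_1 = -(11.000)/11 = -1.0000.
Object distance for lens 2: d_o2 = 22.5 - 11.000 = 11.500 cm.
Lens 2: 1/d_i2 = 1/f_2 - 1/d_o2 = 1/10 - 1/(11.500) = 0.01304 cm^-1, so d_i2 = 76.667 cm.
m_2 = -(76.667)/(11.500) = -6.6667.
The system's lateral magnification is m_1 m_2 = (-1.0000)(-6.6667) = 6.6667.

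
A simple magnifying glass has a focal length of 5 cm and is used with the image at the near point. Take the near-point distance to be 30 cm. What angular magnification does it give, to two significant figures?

7.0

M = 1 + D/f = 1 + 30/5 = 7.000.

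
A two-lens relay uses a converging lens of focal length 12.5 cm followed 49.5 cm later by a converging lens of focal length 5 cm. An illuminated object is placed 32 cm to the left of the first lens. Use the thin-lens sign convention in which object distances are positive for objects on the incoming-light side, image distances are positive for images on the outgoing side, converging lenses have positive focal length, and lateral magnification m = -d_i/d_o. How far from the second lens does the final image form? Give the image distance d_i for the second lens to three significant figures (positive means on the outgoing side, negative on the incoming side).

6.04 cm

Applying the thin-lens equation to the first lens, 1/12.5 = 1/32 + 1/d_i1, which gives d_i1 = 20.513 cm.
That image sits 28.987 cm in front of the second lens, so d_o2 = 28.987 cm.
Applying the thin-lens equation again with f_2 = 5 cm and d_o2 = 28.987 cm gives d_i2 = 6.042 cm.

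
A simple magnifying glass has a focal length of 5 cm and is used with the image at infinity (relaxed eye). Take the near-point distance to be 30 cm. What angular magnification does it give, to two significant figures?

M = D/f = 30/5 = 6.000.

6.0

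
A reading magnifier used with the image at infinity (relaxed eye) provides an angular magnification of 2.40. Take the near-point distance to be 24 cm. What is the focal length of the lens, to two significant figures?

10 cm

For the image at infinity, M = D/f.
f = D/M = 24/2.4 = 10.000 cm.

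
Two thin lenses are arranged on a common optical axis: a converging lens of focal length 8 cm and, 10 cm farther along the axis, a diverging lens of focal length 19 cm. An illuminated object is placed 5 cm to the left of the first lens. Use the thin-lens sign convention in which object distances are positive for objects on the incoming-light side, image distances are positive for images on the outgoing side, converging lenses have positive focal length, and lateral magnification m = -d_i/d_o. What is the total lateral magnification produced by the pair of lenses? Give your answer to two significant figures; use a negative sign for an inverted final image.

1.2

Applying the thin-lens equation to the first lens, 1/8 = 1/5 + 1/d_i1, which gives d_i1 = -13.333 cm.
Its lateral magnification is m_1 = -d_i1/d_o1 = -(-13.333)/5 = 2.6667.
With d_i1 < 0 the first image is virtual and lies on the object side; the object distance for lens 2 is d_o2 = 10 - (-13.333) = 23.333 cm.
Applying the thin-lens equation again with f_2 = -19 cm and d_o2 = 23.333 cm gives d_i2 = -10.472 cm.
m_2 = -(-10.472)/(23.333) = 0.4488.
The system's lateral magnification is m_1 m_2 = (2.6667)(0.4488) = 1.1969.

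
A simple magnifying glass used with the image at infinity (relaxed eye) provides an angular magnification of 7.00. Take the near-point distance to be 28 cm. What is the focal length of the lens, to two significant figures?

4.0 cm

For the image at infinity, M = D/f.
f = D/M = 28/7.0 = 4.000 cm.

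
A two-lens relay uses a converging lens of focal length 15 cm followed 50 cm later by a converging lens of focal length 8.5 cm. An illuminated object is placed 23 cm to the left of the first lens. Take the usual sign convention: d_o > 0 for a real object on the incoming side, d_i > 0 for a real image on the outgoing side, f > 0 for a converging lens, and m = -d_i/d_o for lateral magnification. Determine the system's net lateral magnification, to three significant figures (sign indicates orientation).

-9.81

Applying the thin-lens equation to the first lens, 1/15 = 1/23 + 1/d_i1, which gives d_i1 = 43.125 cm.
Its lateral magnification is m_1 = -d_i1/d_o1 = -(43.125)/23 = -1.8750.
Object distance for lens 2: d_o2 = 50 - 43.125 = 6.875 cm.
Applying the thin-lens equation again with f_2 = 8.5 cm and d_o2 = 6.875 cm gives d_i2 = -35.962 cm.
m_2 = -(-35.962)/(6.875) = 5.2308.
Total m = m_1 x m_2 = (-1.8750)(5.2308) = -9.8077.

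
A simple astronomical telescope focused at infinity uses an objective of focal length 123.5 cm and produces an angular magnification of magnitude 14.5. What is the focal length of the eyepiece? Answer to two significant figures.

8.5 cm

|M| = f_obj/f_eye, so f_eye = f_obj/|M| = 123.5/14.5 = 8.517 cm.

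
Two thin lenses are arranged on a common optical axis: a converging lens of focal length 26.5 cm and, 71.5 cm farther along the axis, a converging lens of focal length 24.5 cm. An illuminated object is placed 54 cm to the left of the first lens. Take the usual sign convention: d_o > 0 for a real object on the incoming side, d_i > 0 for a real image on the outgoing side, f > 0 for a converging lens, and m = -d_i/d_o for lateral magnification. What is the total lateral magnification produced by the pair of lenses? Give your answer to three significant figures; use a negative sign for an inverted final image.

-4.69

Lens 1: 1/d_i1 = 1/f_1 - 1/d_o1 = 1/26.5 - 1/54 = 0.01922 cm^-1, so d_i1 = 52.036 cm.
m_1 = -(52.036)/54 = -0.9636.
That image sits 19.464 cm in front of the second lens, so d_o2 = 19.464 cm.
Lens 2: 1/d_i2 = 1/f_2 - 1/d_o2 = 1/24.5 - 1/(19.464) = -0.01056 cm^-1, so d_i2 = -94.683 cm.
m_2 = -(-94.683)/(19.464) = 4.8646.
Total m = m_1 x m_2 = (-0.9636)(4.8646) = -4.6877.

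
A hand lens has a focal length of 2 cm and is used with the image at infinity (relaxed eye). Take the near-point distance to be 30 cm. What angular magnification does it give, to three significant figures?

15.0

M = D/f = 30/2 = 15.000.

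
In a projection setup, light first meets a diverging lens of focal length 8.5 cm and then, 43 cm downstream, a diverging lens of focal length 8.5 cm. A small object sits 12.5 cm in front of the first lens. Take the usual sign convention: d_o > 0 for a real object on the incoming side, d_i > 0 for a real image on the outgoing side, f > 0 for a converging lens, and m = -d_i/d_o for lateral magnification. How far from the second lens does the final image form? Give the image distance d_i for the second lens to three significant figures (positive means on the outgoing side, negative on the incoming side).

-7.22 cm

Applying the thin-lens equation to the first lens, 1/(-8.5) = 1/12.5 + 1/d_i1, which gives d_i1 = -5.060 cm.
With d_i1 < 0 the first image is virtual and lies on the object side; the object distance for lens 2 is d_o2 = 43 - (-5.060) = 48.060 cm.
Applying the thin-lens equation again with f_2 = -8.5 cm and d_o2 = 48.060 cm gives d_i2 = -7.223 cm.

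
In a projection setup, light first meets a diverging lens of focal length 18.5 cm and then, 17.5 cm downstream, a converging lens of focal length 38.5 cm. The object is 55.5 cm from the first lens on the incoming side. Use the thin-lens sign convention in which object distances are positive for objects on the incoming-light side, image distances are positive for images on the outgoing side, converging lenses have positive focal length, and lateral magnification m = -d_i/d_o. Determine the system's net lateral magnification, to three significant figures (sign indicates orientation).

1.35

Applying the thin-lens equation to the first lens, 1/(-18.5) = 1/55.5 + 1/d_i1, which gives d_i1 = -13.875 cm.
Its lateral magnification is m_1 = -d_i1/d_o1 = -(-13.875)/55.5 = 0.2500.
With d_i1 < 0 the first image is virtual and lies on the object side; the object distance for lens 2 is d_o2 = 17.5 - (-13.875) = 31.375 cm.
Applying the thin-lens equation again with f_2 = 38.5 cm and d_o2 = 31.375 cm gives d_i2 = -169.535 cm.
m_2 = -(-169.535)/(31.375) = 5.4035.
Total m = m_1 x m_2 = (0.2500)(5.4035) = 1.3509.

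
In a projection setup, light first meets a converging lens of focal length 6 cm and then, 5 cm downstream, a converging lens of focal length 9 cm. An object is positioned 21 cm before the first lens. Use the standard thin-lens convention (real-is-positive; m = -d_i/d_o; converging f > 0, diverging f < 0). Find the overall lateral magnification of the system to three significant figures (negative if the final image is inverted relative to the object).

-0.290

Applying the thin-lens equation to the first lens, 1/6 = 1/21 + 1/d_i1, which gives d_i1 = 8.400 cm.
Its lateral magnification is m_1 = -d_i1/d_o1 = -(8.400)/21 = -0.4000.
Since 8.400 cm > 5 cm, the first image lies past the second lens and serves as a virtual object: d_o2 = L - d_i1 = -3.400 cm.
Applying the thin-lens equation again with f_2 = 9 cm and d_o2 = -3.400 cm gives d_i2 = 2.468 cm.
m_2 = -(2.468)/(-3.400) = 0.7258.
Total m = m_1 x m_2 = (-0.4000)(0.7258) = -0.2903.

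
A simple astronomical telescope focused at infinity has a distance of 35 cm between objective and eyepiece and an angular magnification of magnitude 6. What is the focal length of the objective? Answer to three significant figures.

In normal adjustment the tube length equals f_obj + f_eye and |M| = f_obj/f_eye.
So f_obj = 6 f_eye and 6 f_eye + f_eye = 35 cm, giving f_eye = 35/7 = 5.000 cm and f_obj = 30.000 cm.

30.0 cm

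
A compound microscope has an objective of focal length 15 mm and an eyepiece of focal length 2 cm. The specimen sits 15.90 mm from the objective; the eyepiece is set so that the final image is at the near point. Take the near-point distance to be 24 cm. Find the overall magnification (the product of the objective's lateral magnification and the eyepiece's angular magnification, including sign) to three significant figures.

-217

Convert to cm: f_obj = 15 mm = 1.5 cm; d_o = 15.90 mm = 1.59 cm.
Objective: 1/d_i = 1/f_obj - 1/d_o = 1/1.5 - 1/1.59 = 0.03774 cm^-1, so d_i = 26.500 cm.
m_obj = -d_i/d_o = -26.500/1.59 = -16.667.
Eyepiece angular magnification (image at near point): M_eye = 1 + D/f_e = 1 + 24/2 = 13.000.
Overall M = m_obj x M_eye = (-16.667)(13.000) = -216.67.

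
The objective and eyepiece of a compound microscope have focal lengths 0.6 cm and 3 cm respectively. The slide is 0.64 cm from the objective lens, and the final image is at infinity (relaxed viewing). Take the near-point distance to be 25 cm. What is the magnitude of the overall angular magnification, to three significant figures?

125

Objective: 1/d_i = 1/f_obj - 1/d_o = 1/0.6 - 1/0.64 = 0.10417 cm^-1, so d_i = 9.600 cm.
m_obj = -d_i/d_o = -9.600/0.64 = -15.000.
Eyepiece angular magnification (image at infinity): M_eye = D/f_e = 25/3 = 8.333.
Overall M = m_obj x M_eye = (-15.000)(8.333) = -125.00.
|M| = 125.00.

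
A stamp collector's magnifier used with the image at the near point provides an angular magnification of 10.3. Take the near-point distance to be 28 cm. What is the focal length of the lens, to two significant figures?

For the image at the near point, M = 1 + D/f.
f = D/(M - 1) = 28/(10.3 - 1) = 3.011 cm.

3.0 cm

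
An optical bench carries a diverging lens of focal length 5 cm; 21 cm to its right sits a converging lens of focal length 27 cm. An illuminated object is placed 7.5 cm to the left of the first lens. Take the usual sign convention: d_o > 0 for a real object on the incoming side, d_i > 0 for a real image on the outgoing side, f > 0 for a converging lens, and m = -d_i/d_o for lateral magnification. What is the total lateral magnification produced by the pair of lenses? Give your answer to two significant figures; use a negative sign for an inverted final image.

Lens 1: 1/d_i1 = 1/f_1 - 1/d_o1 = 1/(-5) - 1/7.5 = -0.33333 cm^-1, so d_i1 = -3.000 cm.
m_1 = -(-3.000)/7.5 = 0.4000.
The intermediate image is virtual, 3.000 cm to the left of lens 1, so d_o2 = L - d_i1 = 21 - (-3.000) = 24.000 cm.
Lens 2: 1/d_i2 = 1/f_2 - 1/d_o2 = 1/27 - 1/(24.000) = -0.00463 cm^-1, so d_i2 = -216.000 cm.
m_2 = -(-216.000)/(24.000) = 9.0000.
Overall magnification: m = m_1 m_2 = 3.6000.

3.6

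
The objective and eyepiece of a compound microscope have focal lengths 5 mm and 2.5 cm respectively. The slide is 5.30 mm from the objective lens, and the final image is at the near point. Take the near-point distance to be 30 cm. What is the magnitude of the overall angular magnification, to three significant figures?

217

Convert to cm: f_obj = 5 mm = 0.5 cm; d_o = 5.30 mm = 0.53 cm.
Objective: 1/d_i = 1/f_obj - 1/d_o = 1/0.5 - 1/0.53 = 0.11321 cm^-1, so d_i = 8.833 cm.
m_obj = -d_i/d_o = -8.833/0.53 = -16.667.
Eyepiece angular magnification (image at near point): M_eye = 1 + D/f_e = 1 + 30/2.5 = 13.000.
Overall M = m_obj x M_eye = (-16.667)(13.000) = -216.67.
|M| = 216.67.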